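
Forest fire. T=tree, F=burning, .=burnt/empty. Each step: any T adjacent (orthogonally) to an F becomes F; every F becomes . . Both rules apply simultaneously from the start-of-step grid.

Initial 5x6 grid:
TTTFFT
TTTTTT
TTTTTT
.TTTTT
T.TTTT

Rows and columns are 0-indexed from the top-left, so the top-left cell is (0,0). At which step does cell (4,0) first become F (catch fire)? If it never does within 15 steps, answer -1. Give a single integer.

Step 1: cell (4,0)='T' (+4 fires, +2 burnt)
Step 2: cell (4,0)='T' (+5 fires, +4 burnt)
Step 3: cell (4,0)='T' (+6 fires, +5 burnt)
Step 4: cell (4,0)='T' (+6 fires, +6 burnt)
Step 5: cell (4,0)='T' (+4 fires, +6 burnt)
Step 6: cell (4,0)='T' (+0 fires, +4 burnt)
  fire out at step 6
Target never catches fire within 15 steps

-1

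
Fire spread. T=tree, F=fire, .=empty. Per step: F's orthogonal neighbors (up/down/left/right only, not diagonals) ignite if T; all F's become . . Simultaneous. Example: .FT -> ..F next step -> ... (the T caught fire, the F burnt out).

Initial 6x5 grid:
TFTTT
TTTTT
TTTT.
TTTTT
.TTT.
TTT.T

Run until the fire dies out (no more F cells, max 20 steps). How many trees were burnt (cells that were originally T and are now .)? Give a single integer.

Answer: 24

Derivation:
Step 1: +3 fires, +1 burnt (F count now 3)
Step 2: +4 fires, +3 burnt (F count now 4)
Step 3: +5 fires, +4 burnt (F count now 5)
Step 4: +5 fires, +5 burnt (F count now 5)
Step 5: +3 fires, +5 burnt (F count now 3)
Step 6: +4 fires, +3 burnt (F count now 4)
Step 7: +0 fires, +4 burnt (F count now 0)
Fire out after step 7
Initially T: 25, now '.': 29
Total burnt (originally-T cells now '.'): 24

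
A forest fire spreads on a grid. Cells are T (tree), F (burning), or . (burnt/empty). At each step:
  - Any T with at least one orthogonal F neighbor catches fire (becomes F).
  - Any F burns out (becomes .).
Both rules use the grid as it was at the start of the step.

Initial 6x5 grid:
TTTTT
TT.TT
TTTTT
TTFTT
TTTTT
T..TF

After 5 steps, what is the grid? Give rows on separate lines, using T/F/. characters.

Step 1: 6 trees catch fire, 2 burn out
  TTTTT
  TT.TT
  TTFTT
  TF.FT
  TTFTF
  T..F.
Step 2: 6 trees catch fire, 6 burn out
  TTTTT
  TT.TT
  TF.FT
  F...F
  TF.F.
  T....
Step 3: 5 trees catch fire, 6 burn out
  TTTTT
  TF.FT
  F...F
  .....
  F....
  T....
Step 4: 5 trees catch fire, 5 burn out
  TFTFT
  F...F
  .....
  .....
  .....
  F....
Step 5: 3 trees catch fire, 5 burn out
  F.F.F
  .....
  .....
  .....
  .....
  .....

F.F.F
.....
.....
.....
.....
.....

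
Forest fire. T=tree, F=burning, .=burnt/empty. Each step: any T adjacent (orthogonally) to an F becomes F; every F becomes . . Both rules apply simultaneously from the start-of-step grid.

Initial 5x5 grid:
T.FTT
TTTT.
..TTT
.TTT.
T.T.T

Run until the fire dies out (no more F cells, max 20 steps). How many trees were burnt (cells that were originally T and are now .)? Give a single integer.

Step 1: +2 fires, +1 burnt (F count now 2)
Step 2: +4 fires, +2 burnt (F count now 4)
Step 3: +3 fires, +4 burnt (F count now 3)
Step 4: +5 fires, +3 burnt (F count now 5)
Step 5: +0 fires, +5 burnt (F count now 0)
Fire out after step 5
Initially T: 16, now '.': 23
Total burnt (originally-T cells now '.'): 14

Answer: 14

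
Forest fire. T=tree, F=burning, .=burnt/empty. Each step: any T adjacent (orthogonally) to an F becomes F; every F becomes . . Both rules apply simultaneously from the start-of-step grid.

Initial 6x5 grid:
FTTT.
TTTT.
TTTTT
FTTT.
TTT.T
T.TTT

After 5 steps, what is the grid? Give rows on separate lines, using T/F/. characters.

Step 1: 5 trees catch fire, 2 burn out
  .FTT.
  FTTT.
  FTTTT
  .FTT.
  FTT.T
  T.TTT
Step 2: 6 trees catch fire, 5 burn out
  ..FT.
  .FTT.
  .FTTT
  ..FT.
  .FT.T
  F.TTT
Step 3: 5 trees catch fire, 6 burn out
  ...F.
  ..FT.
  ..FTT
  ...F.
  ..F.T
  ..TTT
Step 4: 3 trees catch fire, 5 burn out
  .....
  ...F.
  ...FT
  .....
  ....T
  ..FTT
Step 5: 2 trees catch fire, 3 burn out
  .....
  .....
  ....F
  .....
  ....T
  ...FT

.....
.....
....F
.....
....T
...FT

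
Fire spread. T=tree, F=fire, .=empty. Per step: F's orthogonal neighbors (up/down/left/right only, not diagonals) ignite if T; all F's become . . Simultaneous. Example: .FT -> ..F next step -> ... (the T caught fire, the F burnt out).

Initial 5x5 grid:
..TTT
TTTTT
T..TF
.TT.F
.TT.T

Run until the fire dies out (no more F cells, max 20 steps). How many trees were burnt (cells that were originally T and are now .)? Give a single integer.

Step 1: +3 fires, +2 burnt (F count now 3)
Step 2: +2 fires, +3 burnt (F count now 2)
Step 3: +2 fires, +2 burnt (F count now 2)
Step 4: +2 fires, +2 burnt (F count now 2)
Step 5: +1 fires, +2 burnt (F count now 1)
Step 6: +1 fires, +1 burnt (F count now 1)
Step 7: +0 fires, +1 burnt (F count now 0)
Fire out after step 7
Initially T: 15, now '.': 21
Total burnt (originally-T cells now '.'): 11

Answer: 11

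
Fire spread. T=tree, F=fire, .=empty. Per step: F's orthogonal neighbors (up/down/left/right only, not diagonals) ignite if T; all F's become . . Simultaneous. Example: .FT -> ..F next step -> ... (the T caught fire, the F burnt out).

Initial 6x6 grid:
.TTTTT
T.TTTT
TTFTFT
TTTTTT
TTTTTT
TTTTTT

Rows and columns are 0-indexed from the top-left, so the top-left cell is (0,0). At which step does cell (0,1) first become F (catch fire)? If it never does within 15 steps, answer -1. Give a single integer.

Step 1: cell (0,1)='T' (+7 fires, +2 burnt)
Step 2: cell (0,1)='T' (+10 fires, +7 burnt)
Step 3: cell (0,1)='F' (+10 fires, +10 burnt)
  -> target ignites at step 3
Step 4: cell (0,1)='.' (+4 fires, +10 burnt)
Step 5: cell (0,1)='.' (+1 fires, +4 burnt)
Step 6: cell (0,1)='.' (+0 fires, +1 burnt)
  fire out at step 6

3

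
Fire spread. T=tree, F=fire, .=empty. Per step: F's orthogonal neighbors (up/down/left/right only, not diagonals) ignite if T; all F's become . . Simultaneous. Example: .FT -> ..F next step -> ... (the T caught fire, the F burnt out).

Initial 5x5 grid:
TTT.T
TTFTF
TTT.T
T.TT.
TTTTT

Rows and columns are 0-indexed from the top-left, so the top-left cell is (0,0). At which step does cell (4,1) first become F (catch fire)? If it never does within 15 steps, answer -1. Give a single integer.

Step 1: cell (4,1)='T' (+6 fires, +2 burnt)
Step 2: cell (4,1)='T' (+4 fires, +6 burnt)
Step 3: cell (4,1)='T' (+4 fires, +4 burnt)
Step 4: cell (4,1)='F' (+3 fires, +4 burnt)
  -> target ignites at step 4
Step 5: cell (4,1)='.' (+2 fires, +3 burnt)
Step 6: cell (4,1)='.' (+0 fires, +2 burnt)
  fire out at step 6

4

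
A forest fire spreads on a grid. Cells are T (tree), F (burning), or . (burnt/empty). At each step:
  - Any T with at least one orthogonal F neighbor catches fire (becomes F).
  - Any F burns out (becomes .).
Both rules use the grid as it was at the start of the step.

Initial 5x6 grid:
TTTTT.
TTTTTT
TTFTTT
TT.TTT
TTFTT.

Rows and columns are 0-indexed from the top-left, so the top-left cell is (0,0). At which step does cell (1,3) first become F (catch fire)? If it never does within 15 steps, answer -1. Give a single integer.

Step 1: cell (1,3)='T' (+5 fires, +2 burnt)
Step 2: cell (1,3)='F' (+9 fires, +5 burnt)
  -> target ignites at step 2
Step 3: cell (1,3)='.' (+7 fires, +9 burnt)
Step 4: cell (1,3)='.' (+4 fires, +7 burnt)
Step 5: cell (1,3)='.' (+0 fires, +4 burnt)
  fire out at step 5

2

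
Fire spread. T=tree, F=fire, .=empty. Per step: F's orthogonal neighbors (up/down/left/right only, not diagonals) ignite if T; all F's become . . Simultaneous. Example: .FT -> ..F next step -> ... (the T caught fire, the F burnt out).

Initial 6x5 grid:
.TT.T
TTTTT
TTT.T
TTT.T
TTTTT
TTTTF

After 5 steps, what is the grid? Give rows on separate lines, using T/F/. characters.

Step 1: 2 trees catch fire, 1 burn out
  .TT.T
  TTTTT
  TTT.T
  TTT.T
  TTTTF
  TTTF.
Step 2: 3 trees catch fire, 2 burn out
  .TT.T
  TTTTT
  TTT.T
  TTT.F
  TTTF.
  TTF..
Step 3: 3 trees catch fire, 3 burn out
  .TT.T
  TTTTT
  TTT.F
  TTT..
  TTF..
  TF...
Step 4: 4 trees catch fire, 3 burn out
  .TT.T
  TTTTF
  TTT..
  TTF..
  TF...
  F....
Step 5: 5 trees catch fire, 4 burn out
  .TT.F
  TTTF.
  TTF..
  TF...
  F....
  .....

.TT.F
TTTF.
TTF..
TF...
F....
.....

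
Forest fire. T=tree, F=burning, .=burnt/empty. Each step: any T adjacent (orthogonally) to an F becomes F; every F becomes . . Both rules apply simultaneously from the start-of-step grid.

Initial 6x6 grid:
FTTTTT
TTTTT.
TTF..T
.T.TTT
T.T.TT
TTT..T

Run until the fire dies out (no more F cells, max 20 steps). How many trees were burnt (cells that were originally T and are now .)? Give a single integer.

Step 1: +4 fires, +2 burnt (F count now 4)
Step 2: +5 fires, +4 burnt (F count now 5)
Step 3: +2 fires, +5 burnt (F count now 2)
Step 4: +1 fires, +2 burnt (F count now 1)
Step 5: +1 fires, +1 burnt (F count now 1)
Step 6: +0 fires, +1 burnt (F count now 0)
Fire out after step 6
Initially T: 25, now '.': 24
Total burnt (originally-T cells now '.'): 13

Answer: 13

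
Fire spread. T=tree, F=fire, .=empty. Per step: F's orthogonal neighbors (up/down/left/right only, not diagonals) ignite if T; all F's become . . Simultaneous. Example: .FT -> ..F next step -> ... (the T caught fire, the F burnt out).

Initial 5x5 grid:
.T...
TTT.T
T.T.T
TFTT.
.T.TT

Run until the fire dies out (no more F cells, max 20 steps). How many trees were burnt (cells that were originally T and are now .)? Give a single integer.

Step 1: +3 fires, +1 burnt (F count now 3)
Step 2: +3 fires, +3 burnt (F count now 3)
Step 3: +3 fires, +3 burnt (F count now 3)
Step 4: +2 fires, +3 burnt (F count now 2)
Step 5: +1 fires, +2 burnt (F count now 1)
Step 6: +0 fires, +1 burnt (F count now 0)
Fire out after step 6
Initially T: 14, now '.': 23
Total burnt (originally-T cells now '.'): 12

Answer: 12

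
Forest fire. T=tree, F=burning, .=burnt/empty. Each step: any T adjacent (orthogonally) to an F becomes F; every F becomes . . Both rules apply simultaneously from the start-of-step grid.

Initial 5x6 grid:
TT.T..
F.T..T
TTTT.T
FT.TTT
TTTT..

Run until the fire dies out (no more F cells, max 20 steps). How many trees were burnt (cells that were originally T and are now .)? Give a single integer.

Answer: 17

Derivation:
Step 1: +4 fires, +2 burnt (F count now 4)
Step 2: +3 fires, +4 burnt (F count now 3)
Step 3: +2 fires, +3 burnt (F count now 2)
Step 4: +3 fires, +2 burnt (F count now 3)
Step 5: +1 fires, +3 burnt (F count now 1)
Step 6: +1 fires, +1 burnt (F count now 1)
Step 7: +1 fires, +1 burnt (F count now 1)
Step 8: +1 fires, +1 burnt (F count now 1)
Step 9: +1 fires, +1 burnt (F count now 1)
Step 10: +0 fires, +1 burnt (F count now 0)
Fire out after step 10
Initially T: 18, now '.': 29
Total burnt (originally-T cells now '.'): 17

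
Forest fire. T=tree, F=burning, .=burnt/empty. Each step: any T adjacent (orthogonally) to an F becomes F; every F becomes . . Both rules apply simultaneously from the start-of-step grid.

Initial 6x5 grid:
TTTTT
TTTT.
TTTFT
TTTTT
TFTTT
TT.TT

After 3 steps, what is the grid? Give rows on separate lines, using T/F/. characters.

Step 1: 8 trees catch fire, 2 burn out
  TTTTT
  TTTF.
  TTF.F
  TFTFT
  F.FTT
  TF.TT
Step 2: 8 trees catch fire, 8 burn out
  TTTFT
  TTF..
  TF...
  F.F.F
  ...FT
  F..TT
Step 3: 6 trees catch fire, 8 burn out
  TTF.F
  TF...
  F....
  .....
  ....F
  ...FT

TTF.F
TF...
F....
.....
....F
...FT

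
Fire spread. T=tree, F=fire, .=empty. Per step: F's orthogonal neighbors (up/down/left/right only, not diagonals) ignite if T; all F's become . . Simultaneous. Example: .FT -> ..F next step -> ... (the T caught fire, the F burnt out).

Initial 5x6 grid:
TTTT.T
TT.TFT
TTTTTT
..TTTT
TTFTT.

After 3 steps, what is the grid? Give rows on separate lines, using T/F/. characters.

Step 1: 6 trees catch fire, 2 burn out
  TTTT.T
  TT.F.F
  TTTTFT
  ..FTTT
  TF.FT.
Step 2: 9 trees catch fire, 6 burn out
  TTTF.F
  TT....
  TTFF.F
  ...FFT
  F...F.
Step 3: 3 trees catch fire, 9 burn out
  TTF...
  TT....
  TF....
  .....F
  ......

TTF...
TT....
TF....
.....F
......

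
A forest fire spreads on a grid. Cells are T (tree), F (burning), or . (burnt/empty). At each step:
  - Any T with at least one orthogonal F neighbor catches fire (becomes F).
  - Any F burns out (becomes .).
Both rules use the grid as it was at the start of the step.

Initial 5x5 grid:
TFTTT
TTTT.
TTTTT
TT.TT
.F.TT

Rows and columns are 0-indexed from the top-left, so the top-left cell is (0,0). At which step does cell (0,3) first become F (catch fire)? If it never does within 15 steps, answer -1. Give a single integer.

Step 1: cell (0,3)='T' (+4 fires, +2 burnt)
Step 2: cell (0,3)='F' (+5 fires, +4 burnt)
  -> target ignites at step 2
Step 3: cell (0,3)='.' (+4 fires, +5 burnt)
Step 4: cell (0,3)='.' (+1 fires, +4 burnt)
Step 5: cell (0,3)='.' (+2 fires, +1 burnt)
Step 6: cell (0,3)='.' (+2 fires, +2 burnt)
Step 7: cell (0,3)='.' (+1 fires, +2 burnt)
Step 8: cell (0,3)='.' (+0 fires, +1 burnt)
  fire out at step 8

2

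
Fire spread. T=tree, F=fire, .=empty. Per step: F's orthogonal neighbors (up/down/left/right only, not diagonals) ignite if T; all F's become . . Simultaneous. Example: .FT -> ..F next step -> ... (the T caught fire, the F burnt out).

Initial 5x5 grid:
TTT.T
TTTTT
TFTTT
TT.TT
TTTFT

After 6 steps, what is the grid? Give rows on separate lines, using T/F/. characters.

Step 1: 7 trees catch fire, 2 burn out
  TTT.T
  TFTTT
  F.FTT
  TF.FT
  TTF.F
Step 2: 7 trees catch fire, 7 burn out
  TFT.T
  F.FTT
  ...FT
  F...F
  TF...
Step 3: 5 trees catch fire, 7 burn out
  F.F.T
  ...FT
  ....F
  .....
  F....
Step 4: 1 trees catch fire, 5 burn out
  ....T
  ....F
  .....
  .....
  .....
Step 5: 1 trees catch fire, 1 burn out
  ....F
  .....
  .....
  .....
  .....
Step 6: 0 trees catch fire, 1 burn out
  .....
  .....
  .....
  .....
  .....

.....
.....
.....
.....
.....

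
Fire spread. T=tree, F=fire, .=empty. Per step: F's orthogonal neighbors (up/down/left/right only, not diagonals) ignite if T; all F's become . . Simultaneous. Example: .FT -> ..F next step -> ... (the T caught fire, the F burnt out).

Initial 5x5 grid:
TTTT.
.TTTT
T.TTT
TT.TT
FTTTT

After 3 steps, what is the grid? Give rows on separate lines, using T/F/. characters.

Step 1: 2 trees catch fire, 1 burn out
  TTTT.
  .TTTT
  T.TTT
  FT.TT
  .FTTT
Step 2: 3 trees catch fire, 2 burn out
  TTTT.
  .TTTT
  F.TTT
  .F.TT
  ..FTT
Step 3: 1 trees catch fire, 3 burn out
  TTTT.
  .TTTT
  ..TTT
  ...TT
  ...FT

TTTT.
.TTTT
..TTT
...TT
...FT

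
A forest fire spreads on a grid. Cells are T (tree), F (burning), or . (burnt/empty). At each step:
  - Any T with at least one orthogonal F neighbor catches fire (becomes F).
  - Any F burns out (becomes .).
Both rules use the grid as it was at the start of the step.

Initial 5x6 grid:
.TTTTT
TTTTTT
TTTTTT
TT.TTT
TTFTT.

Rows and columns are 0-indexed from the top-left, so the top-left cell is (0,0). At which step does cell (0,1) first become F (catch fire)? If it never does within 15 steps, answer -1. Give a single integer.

Step 1: cell (0,1)='T' (+2 fires, +1 burnt)
Step 2: cell (0,1)='T' (+4 fires, +2 burnt)
Step 3: cell (0,1)='T' (+4 fires, +4 burnt)
Step 4: cell (0,1)='T' (+6 fires, +4 burnt)
Step 5: cell (0,1)='F' (+6 fires, +6 burnt)
  -> target ignites at step 5
Step 6: cell (0,1)='.' (+3 fires, +6 burnt)
Step 7: cell (0,1)='.' (+1 fires, +3 burnt)
Step 8: cell (0,1)='.' (+0 fires, +1 burnt)
  fire out at step 8

5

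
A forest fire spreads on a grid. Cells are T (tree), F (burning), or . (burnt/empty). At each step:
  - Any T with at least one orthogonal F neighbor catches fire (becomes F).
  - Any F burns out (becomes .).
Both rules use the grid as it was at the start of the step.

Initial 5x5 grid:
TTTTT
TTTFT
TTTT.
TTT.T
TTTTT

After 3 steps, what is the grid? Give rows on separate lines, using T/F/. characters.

Step 1: 4 trees catch fire, 1 burn out
  TTTFT
  TTF.F
  TTTF.
  TTT.T
  TTTTT
Step 2: 4 trees catch fire, 4 burn out
  TTF.F
  TF...
  TTF..
  TTT.T
  TTTTT
Step 3: 4 trees catch fire, 4 burn out
  TF...
  F....
  TF...
  TTF.T
  TTTTT

TF...
F....
TF...
TTF.T
TTTTT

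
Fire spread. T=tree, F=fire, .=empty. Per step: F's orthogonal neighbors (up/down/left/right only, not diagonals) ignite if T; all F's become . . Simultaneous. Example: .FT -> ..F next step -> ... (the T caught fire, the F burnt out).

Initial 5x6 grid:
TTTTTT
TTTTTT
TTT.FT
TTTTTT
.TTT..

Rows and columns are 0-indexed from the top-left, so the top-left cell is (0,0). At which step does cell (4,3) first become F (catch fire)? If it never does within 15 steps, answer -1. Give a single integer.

Step 1: cell (4,3)='T' (+3 fires, +1 burnt)
Step 2: cell (4,3)='T' (+5 fires, +3 burnt)
Step 3: cell (4,3)='F' (+5 fires, +5 burnt)
  -> target ignites at step 3
Step 4: cell (4,3)='.' (+5 fires, +5 burnt)
Step 5: cell (4,3)='.' (+5 fires, +5 burnt)
Step 6: cell (4,3)='.' (+2 fires, +5 burnt)
Step 7: cell (4,3)='.' (+0 fires, +2 burnt)
  fire out at step 7

3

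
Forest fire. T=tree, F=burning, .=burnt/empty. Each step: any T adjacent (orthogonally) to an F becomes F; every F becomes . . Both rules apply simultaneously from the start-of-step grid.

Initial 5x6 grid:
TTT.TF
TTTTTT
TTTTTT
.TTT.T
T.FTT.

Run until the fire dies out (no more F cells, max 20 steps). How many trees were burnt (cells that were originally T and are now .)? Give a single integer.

Answer: 22

Derivation:
Step 1: +4 fires, +2 burnt (F count now 4)
Step 2: +6 fires, +4 burnt (F count now 6)
Step 3: +6 fires, +6 burnt (F count now 6)
Step 4: +3 fires, +6 burnt (F count now 3)
Step 5: +2 fires, +3 burnt (F count now 2)
Step 6: +1 fires, +2 burnt (F count now 1)
Step 7: +0 fires, +1 burnt (F count now 0)
Fire out after step 7
Initially T: 23, now '.': 29
Total burnt (originally-T cells now '.'): 22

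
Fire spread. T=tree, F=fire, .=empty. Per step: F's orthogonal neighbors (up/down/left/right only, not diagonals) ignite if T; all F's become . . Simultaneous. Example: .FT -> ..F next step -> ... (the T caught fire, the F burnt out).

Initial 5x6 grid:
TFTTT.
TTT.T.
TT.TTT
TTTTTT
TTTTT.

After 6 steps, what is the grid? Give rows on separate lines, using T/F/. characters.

Step 1: 3 trees catch fire, 1 burn out
  F.FTT.
  TFT.T.
  TT.TTT
  TTTTTT
  TTTTT.
Step 2: 4 trees catch fire, 3 burn out
  ...FT.
  F.F.T.
  TF.TTT
  TTTTTT
  TTTTT.
Step 3: 3 trees catch fire, 4 burn out
  ....F.
  ....T.
  F..TTT
  TFTTTT
  TTTTT.
Step 4: 4 trees catch fire, 3 burn out
  ......
  ....F.
  ...TTT
  F.FTTT
  TFTTT.
Step 5: 4 trees catch fire, 4 burn out
  ......
  ......
  ...TFT
  ...FTT
  F.FTT.
Step 6: 4 trees catch fire, 4 burn out
  ......
  ......
  ...F.F
  ....FT
  ...FT.

......
......
...F.F
....FT
...FT.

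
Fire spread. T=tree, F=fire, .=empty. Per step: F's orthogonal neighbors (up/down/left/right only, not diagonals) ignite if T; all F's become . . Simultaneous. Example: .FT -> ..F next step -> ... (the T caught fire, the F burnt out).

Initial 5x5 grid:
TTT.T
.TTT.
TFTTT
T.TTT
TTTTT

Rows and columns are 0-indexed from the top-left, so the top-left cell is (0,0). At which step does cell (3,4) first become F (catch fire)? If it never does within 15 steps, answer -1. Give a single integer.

Step 1: cell (3,4)='T' (+3 fires, +1 burnt)
Step 2: cell (3,4)='T' (+5 fires, +3 burnt)
Step 3: cell (3,4)='T' (+7 fires, +5 burnt)
Step 4: cell (3,4)='F' (+3 fires, +7 burnt)
  -> target ignites at step 4
Step 5: cell (3,4)='.' (+1 fires, +3 burnt)
Step 6: cell (3,4)='.' (+0 fires, +1 burnt)
  fire out at step 6

4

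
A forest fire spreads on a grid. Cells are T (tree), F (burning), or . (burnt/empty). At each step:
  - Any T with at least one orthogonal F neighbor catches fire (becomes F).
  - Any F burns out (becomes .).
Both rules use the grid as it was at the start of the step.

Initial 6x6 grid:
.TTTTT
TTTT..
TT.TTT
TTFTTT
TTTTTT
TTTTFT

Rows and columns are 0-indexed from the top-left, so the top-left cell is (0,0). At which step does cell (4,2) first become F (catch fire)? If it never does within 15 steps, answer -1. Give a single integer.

Step 1: cell (4,2)='F' (+6 fires, +2 burnt)
  -> target ignites at step 1
Step 2: cell (4,2)='.' (+8 fires, +6 burnt)
Step 3: cell (4,2)='.' (+7 fires, +8 burnt)
Step 4: cell (4,2)='.' (+6 fires, +7 burnt)
Step 5: cell (4,2)='.' (+2 fires, +6 burnt)
Step 6: cell (4,2)='.' (+1 fires, +2 burnt)
Step 7: cell (4,2)='.' (+0 fires, +1 burnt)
  fire out at step 7

1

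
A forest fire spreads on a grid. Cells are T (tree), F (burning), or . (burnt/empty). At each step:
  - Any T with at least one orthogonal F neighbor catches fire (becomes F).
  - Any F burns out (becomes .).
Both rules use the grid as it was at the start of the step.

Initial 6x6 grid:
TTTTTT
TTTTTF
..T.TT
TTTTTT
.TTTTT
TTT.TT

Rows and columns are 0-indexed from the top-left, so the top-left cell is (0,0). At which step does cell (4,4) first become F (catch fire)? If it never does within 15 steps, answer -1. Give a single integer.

Step 1: cell (4,4)='T' (+3 fires, +1 burnt)
Step 2: cell (4,4)='T' (+4 fires, +3 burnt)
Step 3: cell (4,4)='T' (+4 fires, +4 burnt)
Step 4: cell (4,4)='F' (+6 fires, +4 burnt)
  -> target ignites at step 4
Step 5: cell (4,4)='.' (+5 fires, +6 burnt)
Step 6: cell (4,4)='.' (+3 fires, +5 burnt)
Step 7: cell (4,4)='.' (+3 fires, +3 burnt)
Step 8: cell (4,4)='.' (+1 fires, +3 burnt)
Step 9: cell (4,4)='.' (+1 fires, +1 burnt)
Step 10: cell (4,4)='.' (+0 fires, +1 burnt)
  fire out at step 10

4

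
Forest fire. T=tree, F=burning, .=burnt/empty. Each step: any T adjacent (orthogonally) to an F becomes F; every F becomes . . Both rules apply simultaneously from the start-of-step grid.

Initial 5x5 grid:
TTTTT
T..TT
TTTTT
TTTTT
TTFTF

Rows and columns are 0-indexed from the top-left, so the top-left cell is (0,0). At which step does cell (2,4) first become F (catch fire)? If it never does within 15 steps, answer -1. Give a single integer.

Step 1: cell (2,4)='T' (+4 fires, +2 burnt)
Step 2: cell (2,4)='F' (+5 fires, +4 burnt)
  -> target ignites at step 2
Step 3: cell (2,4)='.' (+4 fires, +5 burnt)
Step 4: cell (2,4)='.' (+3 fires, +4 burnt)
Step 5: cell (2,4)='.' (+2 fires, +3 burnt)
Step 6: cell (2,4)='.' (+2 fires, +2 burnt)
Step 7: cell (2,4)='.' (+1 fires, +2 burnt)
Step 8: cell (2,4)='.' (+0 fires, +1 burnt)
  fire out at step 8

2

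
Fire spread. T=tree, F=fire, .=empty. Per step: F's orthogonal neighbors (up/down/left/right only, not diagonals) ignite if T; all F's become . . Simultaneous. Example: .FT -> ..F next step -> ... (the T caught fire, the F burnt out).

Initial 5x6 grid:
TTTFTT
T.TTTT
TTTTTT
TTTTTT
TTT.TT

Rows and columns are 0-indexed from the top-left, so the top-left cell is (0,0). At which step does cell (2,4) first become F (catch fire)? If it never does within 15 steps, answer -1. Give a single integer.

Step 1: cell (2,4)='T' (+3 fires, +1 burnt)
Step 2: cell (2,4)='T' (+5 fires, +3 burnt)
Step 3: cell (2,4)='F' (+5 fires, +5 burnt)
  -> target ignites at step 3
Step 4: cell (2,4)='.' (+5 fires, +5 burnt)
Step 5: cell (2,4)='.' (+5 fires, +5 burnt)
Step 6: cell (2,4)='.' (+3 fires, +5 burnt)
Step 7: cell (2,4)='.' (+1 fires, +3 burnt)
Step 8: cell (2,4)='.' (+0 fires, +1 burnt)
  fire out at step 8

3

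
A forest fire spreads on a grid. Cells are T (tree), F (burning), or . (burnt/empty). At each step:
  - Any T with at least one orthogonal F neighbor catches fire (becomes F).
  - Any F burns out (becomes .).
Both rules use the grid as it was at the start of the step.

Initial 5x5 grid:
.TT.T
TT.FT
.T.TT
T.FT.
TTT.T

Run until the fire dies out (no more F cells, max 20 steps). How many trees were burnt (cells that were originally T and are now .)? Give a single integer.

Step 1: +4 fires, +2 burnt (F count now 4)
Step 2: +3 fires, +4 burnt (F count now 3)
Step 3: +1 fires, +3 burnt (F count now 1)
Step 4: +1 fires, +1 burnt (F count now 1)
Step 5: +0 fires, +1 burnt (F count now 0)
Fire out after step 5
Initially T: 15, now '.': 19
Total burnt (originally-T cells now '.'): 9

Answer: 9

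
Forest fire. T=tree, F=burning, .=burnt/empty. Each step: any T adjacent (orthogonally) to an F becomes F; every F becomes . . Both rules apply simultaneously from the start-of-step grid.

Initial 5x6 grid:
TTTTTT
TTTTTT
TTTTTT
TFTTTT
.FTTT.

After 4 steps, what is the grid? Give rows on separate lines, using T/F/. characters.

Step 1: 4 trees catch fire, 2 burn out
  TTTTTT
  TTTTTT
  TFTTTT
  F.FTTT
  ..FTT.
Step 2: 5 trees catch fire, 4 burn out
  TTTTTT
  TFTTTT
  F.FTTT
  ...FTT
  ...FT.
Step 3: 6 trees catch fire, 5 burn out
  TFTTTT
  F.FTTT
  ...FTT
  ....FT
  ....F.
Step 4: 5 trees catch fire, 6 burn out
  F.FTTT
  ...FTT
  ....FT
  .....F
  ......

F.FTTT
...FTT
....FT
.....F
......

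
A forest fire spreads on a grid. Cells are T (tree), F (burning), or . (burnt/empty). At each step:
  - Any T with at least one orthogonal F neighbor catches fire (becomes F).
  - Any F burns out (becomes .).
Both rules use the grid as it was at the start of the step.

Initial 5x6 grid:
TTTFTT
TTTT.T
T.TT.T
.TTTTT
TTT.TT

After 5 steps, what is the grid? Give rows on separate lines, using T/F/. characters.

Step 1: 3 trees catch fire, 1 burn out
  TTF.FT
  TTTF.T
  T.TT.T
  .TTTTT
  TTT.TT
Step 2: 4 trees catch fire, 3 burn out
  TF...F
  TTF..T
  T.TF.T
  .TTTTT
  TTT.TT
Step 3: 5 trees catch fire, 4 burn out
  F.....
  TF...F
  T.F..T
  .TTFTT
  TTT.TT
Step 4: 4 trees catch fire, 5 burn out
  ......
  F.....
  T....F
  .TF.FT
  TTT.TT
Step 5: 5 trees catch fire, 4 burn out
  ......
  ......
  F.....
  .F...F
  TTF.FT

......
......
F.....
.F...F
TTF.FT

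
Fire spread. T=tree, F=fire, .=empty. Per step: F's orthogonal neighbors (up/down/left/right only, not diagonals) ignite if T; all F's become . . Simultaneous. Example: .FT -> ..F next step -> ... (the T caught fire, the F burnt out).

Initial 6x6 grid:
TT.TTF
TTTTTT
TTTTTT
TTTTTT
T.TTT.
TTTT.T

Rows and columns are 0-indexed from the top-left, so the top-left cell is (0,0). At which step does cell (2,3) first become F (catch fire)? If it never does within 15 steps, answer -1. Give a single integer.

Step 1: cell (2,3)='T' (+2 fires, +1 burnt)
Step 2: cell (2,3)='T' (+3 fires, +2 burnt)
Step 3: cell (2,3)='T' (+3 fires, +3 burnt)
Step 4: cell (2,3)='F' (+3 fires, +3 burnt)
  -> target ignites at step 4
Step 5: cell (2,3)='.' (+4 fires, +3 burnt)
Step 6: cell (2,3)='.' (+5 fires, +4 burnt)
Step 7: cell (2,3)='.' (+5 fires, +5 burnt)
Step 8: cell (2,3)='.' (+2 fires, +5 burnt)
Step 9: cell (2,3)='.' (+2 fires, +2 burnt)
Step 10: cell (2,3)='.' (+1 fires, +2 burnt)
Step 11: cell (2,3)='.' (+0 fires, +1 burnt)
  fire out at step 11

4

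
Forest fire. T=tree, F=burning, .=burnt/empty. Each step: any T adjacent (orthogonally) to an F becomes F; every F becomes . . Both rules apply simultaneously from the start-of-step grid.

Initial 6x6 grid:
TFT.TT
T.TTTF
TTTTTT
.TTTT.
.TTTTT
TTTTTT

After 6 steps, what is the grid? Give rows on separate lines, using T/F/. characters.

Step 1: 5 trees catch fire, 2 burn out
  F.F.TF
  T.TTF.
  TTTTTF
  .TTTT.
  .TTTTT
  TTTTTT
Step 2: 5 trees catch fire, 5 burn out
  ....F.
  F.FF..
  TTTTF.
  .TTTT.
  .TTTTT
  TTTTTT
Step 3: 4 trees catch fire, 5 burn out
  ......
  ......
  FTFF..
  .TTTF.
  .TTTTT
  TTTTTT
Step 4: 4 trees catch fire, 4 burn out
  ......
  ......
  .F....
  .TFF..
  .TTTFT
  TTTTTT
Step 5: 5 trees catch fire, 4 burn out
  ......
  ......
  ......
  .F....
  .TFF.F
  TTTTFT
Step 6: 4 trees catch fire, 5 burn out
  ......
  ......
  ......
  ......
  .F....
  TTFF.F

......
......
......
......
.F....
TTFF.F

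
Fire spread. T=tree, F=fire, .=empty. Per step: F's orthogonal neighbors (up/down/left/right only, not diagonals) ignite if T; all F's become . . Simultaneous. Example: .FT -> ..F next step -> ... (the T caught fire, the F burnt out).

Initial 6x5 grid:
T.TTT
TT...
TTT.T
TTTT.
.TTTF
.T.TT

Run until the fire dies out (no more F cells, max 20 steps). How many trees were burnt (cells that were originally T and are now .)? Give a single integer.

Answer: 16

Derivation:
Step 1: +2 fires, +1 burnt (F count now 2)
Step 2: +3 fires, +2 burnt (F count now 3)
Step 3: +2 fires, +3 burnt (F count now 2)
Step 4: +3 fires, +2 burnt (F count now 3)
Step 5: +2 fires, +3 burnt (F count now 2)
Step 6: +2 fires, +2 burnt (F count now 2)
Step 7: +1 fires, +2 burnt (F count now 1)
Step 8: +1 fires, +1 burnt (F count now 1)
Step 9: +0 fires, +1 burnt (F count now 0)
Fire out after step 9
Initially T: 20, now '.': 26
Total burnt (originally-T cells now '.'): 16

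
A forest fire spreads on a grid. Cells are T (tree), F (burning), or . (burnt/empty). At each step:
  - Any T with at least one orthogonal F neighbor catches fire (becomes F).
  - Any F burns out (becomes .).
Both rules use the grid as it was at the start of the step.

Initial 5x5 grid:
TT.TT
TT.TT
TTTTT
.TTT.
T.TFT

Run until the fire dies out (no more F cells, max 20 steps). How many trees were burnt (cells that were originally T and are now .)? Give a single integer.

Step 1: +3 fires, +1 burnt (F count now 3)
Step 2: +2 fires, +3 burnt (F count now 2)
Step 3: +4 fires, +2 burnt (F count now 4)
Step 4: +3 fires, +4 burnt (F count now 3)
Step 5: +3 fires, +3 burnt (F count now 3)
Step 6: +2 fires, +3 burnt (F count now 2)
Step 7: +1 fires, +2 burnt (F count now 1)
Step 8: +0 fires, +1 burnt (F count now 0)
Fire out after step 8
Initially T: 19, now '.': 24
Total burnt (originally-T cells now '.'): 18

Answer: 18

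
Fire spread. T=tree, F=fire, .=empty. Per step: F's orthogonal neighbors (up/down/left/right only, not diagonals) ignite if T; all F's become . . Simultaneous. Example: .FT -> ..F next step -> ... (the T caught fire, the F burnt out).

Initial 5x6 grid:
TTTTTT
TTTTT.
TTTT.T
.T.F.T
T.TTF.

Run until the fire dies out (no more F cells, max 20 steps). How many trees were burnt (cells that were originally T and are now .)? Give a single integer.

Step 1: +2 fires, +2 burnt (F count now 2)
Step 2: +3 fires, +2 burnt (F count now 3)
Step 3: +4 fires, +3 burnt (F count now 4)
Step 4: +5 fires, +4 burnt (F count now 5)
Step 5: +3 fires, +5 burnt (F count now 3)
Step 6: +1 fires, +3 burnt (F count now 1)
Step 7: +0 fires, +1 burnt (F count now 0)
Fire out after step 7
Initially T: 21, now '.': 27
Total burnt (originally-T cells now '.'): 18

Answer: 18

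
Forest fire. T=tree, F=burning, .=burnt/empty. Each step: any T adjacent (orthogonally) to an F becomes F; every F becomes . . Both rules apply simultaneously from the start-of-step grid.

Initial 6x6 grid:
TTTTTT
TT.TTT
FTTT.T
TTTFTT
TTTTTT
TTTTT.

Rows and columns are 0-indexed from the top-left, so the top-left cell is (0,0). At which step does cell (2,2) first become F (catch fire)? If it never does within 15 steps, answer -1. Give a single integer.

Step 1: cell (2,2)='T' (+7 fires, +2 burnt)
Step 2: cell (2,2)='F' (+10 fires, +7 burnt)
  -> target ignites at step 2
Step 3: cell (2,2)='.' (+9 fires, +10 burnt)
Step 4: cell (2,2)='.' (+4 fires, +9 burnt)
Step 5: cell (2,2)='.' (+1 fires, +4 burnt)
Step 6: cell (2,2)='.' (+0 fires, +1 burnt)
  fire out at step 6

2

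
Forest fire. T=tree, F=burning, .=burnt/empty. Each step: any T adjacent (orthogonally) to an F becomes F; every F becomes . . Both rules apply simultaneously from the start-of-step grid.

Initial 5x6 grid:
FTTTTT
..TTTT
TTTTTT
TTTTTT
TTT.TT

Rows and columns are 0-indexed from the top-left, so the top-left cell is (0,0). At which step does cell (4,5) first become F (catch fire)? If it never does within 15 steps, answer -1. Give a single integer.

Step 1: cell (4,5)='T' (+1 fires, +1 burnt)
Step 2: cell (4,5)='T' (+1 fires, +1 burnt)
Step 3: cell (4,5)='T' (+2 fires, +1 burnt)
Step 4: cell (4,5)='T' (+3 fires, +2 burnt)
Step 5: cell (4,5)='T' (+5 fires, +3 burnt)
Step 6: cell (4,5)='T' (+6 fires, +5 burnt)
Step 7: cell (4,5)='T' (+4 fires, +6 burnt)
Step 8: cell (4,5)='T' (+3 fires, +4 burnt)
Step 9: cell (4,5)='F' (+1 fires, +3 burnt)
  -> target ignites at step 9
Step 10: cell (4,5)='.' (+0 fires, +1 burnt)
  fire out at step 10

9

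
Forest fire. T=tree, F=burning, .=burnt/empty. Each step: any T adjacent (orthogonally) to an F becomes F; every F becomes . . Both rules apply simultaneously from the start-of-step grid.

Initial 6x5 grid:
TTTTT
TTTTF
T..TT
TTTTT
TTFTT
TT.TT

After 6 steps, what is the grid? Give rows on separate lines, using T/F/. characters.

Step 1: 6 trees catch fire, 2 burn out
  TTTTF
  TTTF.
  T..TF
  TTFTT
  TF.FT
  TT.TT
Step 2: 10 trees catch fire, 6 burn out
  TTTF.
  TTF..
  T..F.
  TF.FF
  F...F
  TF.FT
Step 3: 5 trees catch fire, 10 burn out
  TTF..
  TF...
  T....
  F....
  .....
  F...F
Step 4: 3 trees catch fire, 5 burn out
  TF...
  F....
  F....
  .....
  .....
  .....
Step 5: 1 trees catch fire, 3 burn out
  F....
  .....
  .....
  .....
  .....
  .....
Step 6: 0 trees catch fire, 1 burn out
  .....
  .....
  .....
  .....
  .....
  .....

.....
.....
.....
.....
.....
.....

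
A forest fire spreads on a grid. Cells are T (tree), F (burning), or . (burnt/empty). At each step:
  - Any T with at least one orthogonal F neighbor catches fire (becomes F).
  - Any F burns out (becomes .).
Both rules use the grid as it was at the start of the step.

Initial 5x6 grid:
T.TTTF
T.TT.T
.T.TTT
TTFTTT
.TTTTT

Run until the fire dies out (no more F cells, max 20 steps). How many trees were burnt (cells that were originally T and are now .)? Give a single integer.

Answer: 20

Derivation:
Step 1: +5 fires, +2 burnt (F count now 5)
Step 2: +8 fires, +5 burnt (F count now 8)
Step 3: +5 fires, +8 burnt (F count now 5)
Step 4: +2 fires, +5 burnt (F count now 2)
Step 5: +0 fires, +2 burnt (F count now 0)
Fire out after step 5
Initially T: 22, now '.': 28
Total burnt (originally-T cells now '.'): 20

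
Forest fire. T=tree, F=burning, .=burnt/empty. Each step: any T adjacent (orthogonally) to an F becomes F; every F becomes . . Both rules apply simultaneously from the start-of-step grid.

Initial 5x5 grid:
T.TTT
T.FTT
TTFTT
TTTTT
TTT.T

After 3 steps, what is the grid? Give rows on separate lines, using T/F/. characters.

Step 1: 5 trees catch fire, 2 burn out
  T.FTT
  T..FT
  TF.FT
  TTFTT
  TTT.T
Step 2: 7 trees catch fire, 5 burn out
  T..FT
  T...F
  F...F
  TF.FT
  TTF.T
Step 3: 5 trees catch fire, 7 burn out
  T...F
  F....
  .....
  F...F
  TF..T

T...F
F....
.....
F...F
TF..T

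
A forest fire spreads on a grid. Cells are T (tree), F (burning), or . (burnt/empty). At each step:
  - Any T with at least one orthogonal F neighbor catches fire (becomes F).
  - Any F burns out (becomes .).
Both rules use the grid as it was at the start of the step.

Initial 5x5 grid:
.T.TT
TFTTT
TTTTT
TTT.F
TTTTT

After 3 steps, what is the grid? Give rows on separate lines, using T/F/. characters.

Step 1: 6 trees catch fire, 2 burn out
  .F.TT
  F.FTT
  TFTTF
  TTT..
  TTTTF
Step 2: 7 trees catch fire, 6 burn out
  ...TT
  ...FF
  F.FF.
  TFT..
  TTTF.
Step 3: 6 trees catch fire, 7 burn out
  ...FF
  .....
  .....
  F.F..
  TFF..

...FF
.....
.....
F.F..
TFF..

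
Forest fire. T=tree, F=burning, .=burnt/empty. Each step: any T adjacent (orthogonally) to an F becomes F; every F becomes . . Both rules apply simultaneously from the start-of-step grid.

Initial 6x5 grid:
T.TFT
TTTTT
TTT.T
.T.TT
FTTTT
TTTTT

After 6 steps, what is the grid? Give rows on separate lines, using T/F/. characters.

Step 1: 5 trees catch fire, 2 burn out
  T.F.F
  TTTFT
  TTT.T
  .T.TT
  .FTTT
  FTTTT
Step 2: 5 trees catch fire, 5 burn out
  T....
  TTF.F
  TTT.T
  .F.TT
  ..FTT
  .FTTT
Step 3: 6 trees catch fire, 5 burn out
  T....
  TF...
  TFF.F
  ...TT
  ...FT
  ..FTT
Step 4: 6 trees catch fire, 6 burn out
  T....
  F....
  F....
  ...FF
  ....F
  ...FT
Step 5: 2 trees catch fire, 6 burn out
  F....
  .....
  .....
  .....
  .....
  ....F
Step 6: 0 trees catch fire, 2 burn out
  .....
  .....
  .....
  .....
  .....
  .....

.....
.....
.....
.....
.....
.....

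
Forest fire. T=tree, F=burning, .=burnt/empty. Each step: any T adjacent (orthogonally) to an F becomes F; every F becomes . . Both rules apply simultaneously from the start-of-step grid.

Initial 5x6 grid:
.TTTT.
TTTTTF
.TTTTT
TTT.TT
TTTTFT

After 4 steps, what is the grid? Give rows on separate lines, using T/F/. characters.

Step 1: 5 trees catch fire, 2 burn out
  .TTTT.
  TTTTF.
  .TTTTF
  TTT.FT
  TTTF.F
Step 2: 5 trees catch fire, 5 burn out
  .TTTF.
  TTTF..
  .TTTF.
  TTT..F
  TTF...
Step 3: 5 trees catch fire, 5 burn out
  .TTF..
  TTF...
  .TTF..
  TTF...
  TF....
Step 4: 5 trees catch fire, 5 burn out
  .TF...
  TF....
  .TF...
  TF....
  F.....

.TF...
TF....
.TF...
TF....
F.....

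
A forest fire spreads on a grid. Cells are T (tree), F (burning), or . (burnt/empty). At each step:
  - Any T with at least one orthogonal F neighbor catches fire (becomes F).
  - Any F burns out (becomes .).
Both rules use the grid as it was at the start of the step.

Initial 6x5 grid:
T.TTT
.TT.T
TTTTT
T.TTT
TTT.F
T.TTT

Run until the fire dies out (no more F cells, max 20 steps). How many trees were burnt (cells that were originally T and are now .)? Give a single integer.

Step 1: +2 fires, +1 burnt (F count now 2)
Step 2: +3 fires, +2 burnt (F count now 3)
Step 3: +4 fires, +3 burnt (F count now 4)
Step 4: +3 fires, +4 burnt (F count now 3)
Step 5: +4 fires, +3 burnt (F count now 4)
Step 6: +4 fires, +4 burnt (F count now 4)
Step 7: +2 fires, +4 burnt (F count now 2)
Step 8: +0 fires, +2 burnt (F count now 0)
Fire out after step 8
Initially T: 23, now '.': 29
Total burnt (originally-T cells now '.'): 22

Answer: 22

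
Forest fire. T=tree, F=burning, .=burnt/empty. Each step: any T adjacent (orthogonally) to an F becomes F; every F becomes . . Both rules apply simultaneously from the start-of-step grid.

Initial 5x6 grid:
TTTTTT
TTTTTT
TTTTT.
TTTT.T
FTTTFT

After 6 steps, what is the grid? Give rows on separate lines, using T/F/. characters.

Step 1: 4 trees catch fire, 2 burn out
  TTTTTT
  TTTTTT
  TTTTT.
  FTTT.T
  .FTF.F
Step 2: 5 trees catch fire, 4 burn out
  TTTTTT
  TTTTTT
  FTTTT.
  .FTF.F
  ..F...
Step 3: 4 trees catch fire, 5 burn out
  TTTTTT
  FTTTTT
  .FTFT.
  ..F...
  ......
Step 4: 5 trees catch fire, 4 burn out
  FTTTTT
  .FTFTT
  ..F.F.
  ......
  ......
Step 5: 4 trees catch fire, 5 burn out
  .FTFTT
  ..F.FT
  ......
  ......
  ......
Step 6: 3 trees catch fire, 4 burn out
  ..F.FT
  .....F
  ......
  ......
  ......

..F.FT
.....F
......
......
......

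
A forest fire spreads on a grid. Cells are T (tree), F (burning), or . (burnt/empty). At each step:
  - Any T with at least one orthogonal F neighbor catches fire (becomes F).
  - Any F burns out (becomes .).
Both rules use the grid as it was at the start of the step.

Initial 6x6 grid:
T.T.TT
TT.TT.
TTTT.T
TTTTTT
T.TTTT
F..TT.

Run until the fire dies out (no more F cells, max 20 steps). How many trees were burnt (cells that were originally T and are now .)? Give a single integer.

Step 1: +1 fires, +1 burnt (F count now 1)
Step 2: +1 fires, +1 burnt (F count now 1)
Step 3: +2 fires, +1 burnt (F count now 2)
Step 4: +3 fires, +2 burnt (F count now 3)
Step 5: +5 fires, +3 burnt (F count now 5)
Step 6: +3 fires, +5 burnt (F count now 3)
Step 7: +4 fires, +3 burnt (F count now 4)
Step 8: +4 fires, +4 burnt (F count now 4)
Step 9: +1 fires, +4 burnt (F count now 1)
Step 10: +1 fires, +1 burnt (F count now 1)
Step 11: +0 fires, +1 burnt (F count now 0)
Fire out after step 11
Initially T: 26, now '.': 35
Total burnt (originally-T cells now '.'): 25

Answer: 25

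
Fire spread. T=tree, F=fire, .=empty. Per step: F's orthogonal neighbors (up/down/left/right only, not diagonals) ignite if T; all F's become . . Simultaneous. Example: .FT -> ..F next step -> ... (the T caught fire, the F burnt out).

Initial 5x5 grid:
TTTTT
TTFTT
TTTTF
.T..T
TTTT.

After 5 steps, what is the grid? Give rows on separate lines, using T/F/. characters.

Step 1: 7 trees catch fire, 2 burn out
  TTFTT
  TF.FF
  TTFF.
  .T..F
  TTTT.
Step 2: 5 trees catch fire, 7 burn out
  TF.FF
  F....
  TF...
  .T...
  TTTT.
Step 3: 3 trees catch fire, 5 burn out
  F....
  .....
  F....
  .F...
  TTTT.
Step 4: 1 trees catch fire, 3 burn out
  .....
  .....
  .....
  .....
  TFTT.
Step 5: 2 trees catch fire, 1 burn out
  .....
  .....
  .....
  .....
  F.FT.

.....
.....
.....
.....
F.FT.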